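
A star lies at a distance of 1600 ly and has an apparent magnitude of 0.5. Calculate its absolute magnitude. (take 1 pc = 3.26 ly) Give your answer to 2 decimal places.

M ≈ -7.95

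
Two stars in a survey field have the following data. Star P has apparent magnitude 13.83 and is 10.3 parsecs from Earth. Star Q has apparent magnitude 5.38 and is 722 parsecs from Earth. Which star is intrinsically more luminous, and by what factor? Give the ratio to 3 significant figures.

Star P: M = m − 5 log₁₀ d + 5 = 13.83 − 5·1.0128 + 5 = 13.766
Star Q: M = m − 5 log₁₀ d + 5 = 5.38 − 5·2.8585 + 5 = -3.913
ΔM = M_P − M_Q = 13.766 − (-3.913) = 17.678; smaller M is more luminous → Star Q.
L ratio = 10^(0.4 |ΔM|) = 10^7.071 = 1.179×10^7

Star Q is more luminous, by a factor of 1.18×10^7.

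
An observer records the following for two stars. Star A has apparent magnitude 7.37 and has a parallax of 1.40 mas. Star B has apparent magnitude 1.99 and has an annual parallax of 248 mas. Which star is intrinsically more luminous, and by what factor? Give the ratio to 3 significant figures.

Star A is more luminous, by a factor of 221.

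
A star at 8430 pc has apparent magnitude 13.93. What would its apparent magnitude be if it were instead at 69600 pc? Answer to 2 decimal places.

m ≈ 18.51

Flux ∝ 1/d², so Δm = 5 log₁₀(d₂/d₁) = 5 log₁₀(69600/8430) = 4.584
m₂ = m₁ + Δm = 13.93 + (4.584) = 18.514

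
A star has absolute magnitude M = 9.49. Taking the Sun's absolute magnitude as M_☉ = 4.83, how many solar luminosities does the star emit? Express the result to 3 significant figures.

L/L_☉ ≈ 0.0137

M − M_☉ = 9.49 − 4.83 = 4.660
L/L_☉ = 10^(−0.4 (M − M_☉)) = 10^-1.864 = 0.01368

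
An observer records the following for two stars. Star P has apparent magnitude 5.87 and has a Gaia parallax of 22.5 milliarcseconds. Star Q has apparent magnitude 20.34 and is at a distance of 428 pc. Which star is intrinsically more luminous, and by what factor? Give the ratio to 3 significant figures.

Star P: p = 22.5 mas = 0.0225″ → d = 1/p = 44.44 pc
Star P: M = m − 5 log₁₀ d + 5 = 5.87 − 5·1.6478 + 5 = 2.631
Star Q: M = m − 5 log₁₀ d + 5 = 20.34 − 5·2.6314 + 5 = 12.183
ΔM = M_P − M_Q = 2.631 − (12.183) = -9.552; smaller M is more luminous → Star P.
L ratio = 10^(0.4 |ΔM|) = 10^3.821 = 6618

Star P is more luminous, by a factor of 6620.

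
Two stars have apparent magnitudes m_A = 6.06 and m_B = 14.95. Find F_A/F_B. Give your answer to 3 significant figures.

F_A/F_B ≈ 3600

Magnitude difference = -8.89
Flux ratio = 10^(−0.4 Δm) = 10^(−0.4 × -8.89) = 10^3.556 = 3597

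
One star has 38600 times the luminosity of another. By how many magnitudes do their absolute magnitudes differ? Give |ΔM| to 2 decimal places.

|ΔM| ≈ 11.47

Pogson: ΔM = −2.5 log₁₀(ratio) = −2.5 log₁₀(38600) = −2.5 × 4.5866 = -11.466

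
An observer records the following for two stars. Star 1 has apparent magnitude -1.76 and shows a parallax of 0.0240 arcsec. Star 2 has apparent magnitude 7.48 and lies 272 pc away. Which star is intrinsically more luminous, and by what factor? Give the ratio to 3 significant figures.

Star 1 is more luminous, by a factor of 117.

Star 1: d = 1/p = 1/0.0240″ = 41.67 pc
Star 1: M = m − 5 log₁₀ d + 5 = -1.76 − 5·1.6198 + 5 = -4.859
Star 2: M = m − 5 log₁₀ d + 5 = 7.48 − 5·2.4346 + 5 = 0.307
ΔM = M_1 − M_2 = -4.859 − (0.307) = -5.166; smaller M is more luminous → Star 1.
L ratio = 10^(0.4 |ΔM|) = 10^2.066 = 116.5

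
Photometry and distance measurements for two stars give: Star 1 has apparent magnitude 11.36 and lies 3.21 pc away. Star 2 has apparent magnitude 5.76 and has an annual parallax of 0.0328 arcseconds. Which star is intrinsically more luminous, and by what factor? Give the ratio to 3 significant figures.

Star 1: M = m − 5 log₁₀ d + 5 = 11.36 − 5·0.5065 + 5 = 13.827
Star 2: d = 1/p = 1/0.0328″ = 30.49 pc
Star 2: M = m − 5 log₁₀ d + 5 = 5.76 − 5·1.4841 + 5 = 3.339
ΔM = M_1 − M_2 = 13.827 − (3.339) = 10.488; smaller M is more luminous → Star 2.
L ratio = 10^(0.4 |ΔM|) = 10^4.195 = 15680

Star 2 is more luminous, by a factor of 15700.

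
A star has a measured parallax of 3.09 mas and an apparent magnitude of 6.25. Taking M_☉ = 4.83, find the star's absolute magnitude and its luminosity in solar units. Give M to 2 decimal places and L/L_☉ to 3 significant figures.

d = 1/p = 1000/3.09 mas = 323.6 pc
M = m − 5 log₁₀ d + 5 = 6.25 − 5·2.5100 + 5 = -1.300
M − M_☉ = -1.300 − 4.83 = -6.130
L/L_☉ = 10^(−0.4 × -6.130) = 283.2

M ≈ -1.30; L/L_☉ ≈ 283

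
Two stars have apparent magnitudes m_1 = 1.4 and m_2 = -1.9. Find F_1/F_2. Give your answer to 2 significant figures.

Magnitude difference = 3.3
Flux ratio = 10^(−0.4 Δm) = 10^(−0.4 × 3.3) = 10^-1.320 = 0.04786

F_1/F_2 ≈ 0.048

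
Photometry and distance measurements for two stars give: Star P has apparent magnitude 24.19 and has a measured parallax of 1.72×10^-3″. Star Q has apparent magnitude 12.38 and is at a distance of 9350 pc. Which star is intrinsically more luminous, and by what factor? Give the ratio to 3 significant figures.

Star Q is more luminous, by a factor of 1.37×10^7.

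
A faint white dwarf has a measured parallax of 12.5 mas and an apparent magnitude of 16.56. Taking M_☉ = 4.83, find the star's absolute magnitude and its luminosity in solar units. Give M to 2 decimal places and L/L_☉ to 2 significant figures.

d = 1/p = 1000/12.5 mas = 80.00 pc
M = m − 5 log₁₀ d + 5 = 16.56 − 5·1.9031 + 5 = 12.045
M − M_☉ = 12.045 − 4.83 = 7.215
L/L_☉ = 10^(−0.4 × 7.215) = 1.301×10^-3

M ≈ 12.04; L/L_☉ ≈ 1.3×10^-3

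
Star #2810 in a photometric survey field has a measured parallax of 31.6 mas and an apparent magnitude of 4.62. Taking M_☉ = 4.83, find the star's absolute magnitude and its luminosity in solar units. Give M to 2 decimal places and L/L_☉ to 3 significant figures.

M ≈ 2.12; L/L_☉ ≈ 12.2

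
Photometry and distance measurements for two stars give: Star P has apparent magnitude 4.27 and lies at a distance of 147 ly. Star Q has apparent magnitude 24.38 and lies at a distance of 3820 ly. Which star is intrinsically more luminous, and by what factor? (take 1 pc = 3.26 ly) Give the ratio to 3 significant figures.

Star P: d = 147 ly / 3.26 = 45.09 pc
Star P: M = m − 5 log₁₀ d + 5 = 4.27 − 5·1.6541 + 5 = 1.000
Star Q: d = 3820 ly / 3.26 = 1172 pc
Star Q: M = m − 5 log₁₀ d + 5 = 24.38 − 5·3.0688 + 5 = 14.036
ΔM = M_P − M_Q = 1.000 − (14.036) = -13.036; smaller M is more luminous → Star P.
L ratio = 10^(0.4 |ΔM|) = 10^5.215 = 163900

Star P is more luminous, by a factor of 164000.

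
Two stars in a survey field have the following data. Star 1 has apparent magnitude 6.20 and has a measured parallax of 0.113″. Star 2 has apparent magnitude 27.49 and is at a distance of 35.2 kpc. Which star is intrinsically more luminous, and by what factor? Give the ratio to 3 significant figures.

Star 1 is more luminous, by a factor of 20.7.

Star 1: d = 1/p = 1/0.113″ = 8.850 pc
Star 1: M = m − 5 log₁₀ d + 5 = 6.20 − 5·0.9469 + 5 = 6.465
Star 2: d = 35.2 kpc = 35200 pc
Star 2: M = m − 5 log₁₀ d + 5 = 27.49 − 5·4.5465 + 5 = 9.757
ΔM = M_1 − M_2 = 6.465 − (9.757) = -3.292; smaller M is more luminous → Star 1.
L ratio = 10^(0.4 |ΔM|) = 10^1.317 = 20.74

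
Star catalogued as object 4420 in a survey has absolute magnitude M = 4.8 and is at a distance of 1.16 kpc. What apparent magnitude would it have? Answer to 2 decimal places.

d = 1.16 kpc = 1160 pc
m = M + 5 log₁₀ d − 5 = 4.8 + 5·3.0645 − 5 = 15.122

m ≈ 15.12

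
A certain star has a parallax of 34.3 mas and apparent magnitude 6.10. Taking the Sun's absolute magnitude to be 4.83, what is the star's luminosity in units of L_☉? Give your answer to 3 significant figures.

L/L_☉ ≈ 2.64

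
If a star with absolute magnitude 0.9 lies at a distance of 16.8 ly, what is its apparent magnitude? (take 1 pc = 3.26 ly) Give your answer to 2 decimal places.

d = 16.8 ly / 3.26 = 5.153 pc
m = M + 5 log₁₀ d − 5 = 0.9 + 5·0.7121 − 5 = -0.540

m ≈ -0.54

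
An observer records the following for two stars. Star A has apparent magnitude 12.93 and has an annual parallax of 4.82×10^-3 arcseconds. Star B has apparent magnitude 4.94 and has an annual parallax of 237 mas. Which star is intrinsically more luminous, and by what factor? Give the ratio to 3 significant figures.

Star A is more luminous, by a factor of 1.54.

Star A: d = 1/p = 1/4.82×10^-3″ = 207.5 pc
Star A: M = m − 5 log₁₀ d + 5 = 12.93 − 5·2.3170 + 5 = 6.345
Star B: p = 237 mas = 0.237″ → d = 1/p = 4.219 pc
Star B: M = m − 5 log₁₀ d + 5 = 4.94 − 5·0.6253 + 5 = 6.814
ΔM = M_A − M_B = 6.345 − (6.814) = -0.469; smaller M is more luminous → Star A.
L ratio = 10^(0.4 |ΔM|) = 10^0.187 = 1.540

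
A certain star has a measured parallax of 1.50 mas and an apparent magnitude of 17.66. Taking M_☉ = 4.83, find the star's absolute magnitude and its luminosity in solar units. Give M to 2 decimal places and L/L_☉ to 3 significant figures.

d = 1/p = 1000/1.50 mas = 666.7 pc
M = m − 5 log₁₀ d + 5 = 17.66 − 5·2.8239 + 5 = 8.540
M − M_☉ = 8.540 − 4.83 = 3.710
L/L_☉ = 10^(−0.4 × 3.710) = 0.03280

M ≈ 8.54; L/L_☉ ≈ 0.0328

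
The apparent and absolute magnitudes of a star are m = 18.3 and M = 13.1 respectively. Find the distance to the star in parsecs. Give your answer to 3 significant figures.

d ≈ 110 pc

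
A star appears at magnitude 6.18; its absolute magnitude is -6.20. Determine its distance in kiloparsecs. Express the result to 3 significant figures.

d ≈ 2.99 kpc

μ = m − M = 12.380
m − M = 5 log₁₀ d − 5
log₁₀ d = (m − M)/5 + 1 = 3.4760
d = 10^3.4760 = 2992 pc
= 2.992 kpc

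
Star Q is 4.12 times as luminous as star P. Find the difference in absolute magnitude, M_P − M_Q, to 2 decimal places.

M_P − M_Q ≈ 1.54

Pogson: ΔM = −2.5 log₁₀(ratio) = −2.5 log₁₀(4.12) = −2.5 × 0.6149 = -1.537
Star Q is brighter so has the smaller magnitude: M_P − M_Q is positive.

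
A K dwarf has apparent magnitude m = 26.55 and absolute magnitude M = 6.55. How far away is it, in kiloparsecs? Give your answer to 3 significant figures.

Distance modulus: m − M = 26.55 − (6.55) = 20.000
m − M = 5 log₁₀ d − 5
log₁₀ d = (m − M)/5 + 1 = 5.0000
d = 10^5.0000 = 100000 pc
= 100.0 kpc

d ≈ 100 kpc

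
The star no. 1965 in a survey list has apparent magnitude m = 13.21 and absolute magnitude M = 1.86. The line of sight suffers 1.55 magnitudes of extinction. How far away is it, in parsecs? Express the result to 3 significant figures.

d ≈ 912 pc

m − M = 5 log₁₀(d/10 pc) + A  ⇒  13.21 − (1.86) − 1.55 = 5 log₁₀(d/10)
9.800 = 5 log₁₀(d/10)
log₁₀ d = (m − M − A)/5 + 1 = 2.9600
d = 10^2.9600 = 912.0 pc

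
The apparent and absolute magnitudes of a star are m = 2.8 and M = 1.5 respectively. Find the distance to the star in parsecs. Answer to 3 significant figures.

d ≈ 18.2 pc

μ = m − M = 1.300
m − M = 5 log₁₀ d − 5
log₁₀ d = (m − M)/5 + 1 = 1.2600
d = 10^1.2600 = 18.20 pc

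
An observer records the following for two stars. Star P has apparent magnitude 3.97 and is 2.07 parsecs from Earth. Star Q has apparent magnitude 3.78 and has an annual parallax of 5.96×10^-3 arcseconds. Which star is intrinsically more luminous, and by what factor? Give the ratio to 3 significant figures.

Star Q is more luminous, by a factor of 7830.

Star P: M = m − 5 log₁₀ d + 5 = 3.97 − 5·0.3160 + 5 = 7.390
Star Q: d = 1/p = 1/5.96×10^-3″ = 167.8 pc
Star Q: M = m − 5 log₁₀ d + 5 = 3.78 − 5·2.2248 + 5 = -2.344
ΔM = M_P − M_Q = 7.390 − (-2.344) = 9.734; smaller M is more luminous → Star Q.
L ratio = 10^(0.4 |ΔM|) = 10^3.894 = 7826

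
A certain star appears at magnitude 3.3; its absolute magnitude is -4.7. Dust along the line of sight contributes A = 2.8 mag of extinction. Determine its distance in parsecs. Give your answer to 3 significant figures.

d ≈ 110 pc

m − M = 5 log₁₀(d/10 pc) + A  ⇒  3.3 − (-4.7) − 2.8 = 5 log₁₀(d/10)
5.200 = 5 log₁₀(d/10)
log₁₀ d = (m − M − A)/5 + 1 = 2.0400
d = 10^2.0400 = 109.6 pc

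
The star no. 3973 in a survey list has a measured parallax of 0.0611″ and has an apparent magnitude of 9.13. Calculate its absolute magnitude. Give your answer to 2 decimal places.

d = 1/p = 1/0.0611″ = 16.37 pc
5 log₁₀(d/10 pc) = 5 log₁₀(16.37) − 5 = 1.070
M = m − 5 log₁₀(d/10) = 9.13 − 1.070 = 8.060

M ≈ 8.06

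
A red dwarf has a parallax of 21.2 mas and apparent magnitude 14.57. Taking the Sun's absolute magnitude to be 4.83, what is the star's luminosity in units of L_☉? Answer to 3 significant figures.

d = 1/p = 1000/21.2 mas = 47.17 pc
M = m − 5 log₁₀ d + 5 = 14.57 − 5·1.6737 + 5 = 11.202
M − M_☉ = 11.202 − 4.83 = 6.372
L/L_☉ = 10^(−0.4 × 6.372) = 2.827×10^-3

L/L_☉ ≈ 2.83×10^-3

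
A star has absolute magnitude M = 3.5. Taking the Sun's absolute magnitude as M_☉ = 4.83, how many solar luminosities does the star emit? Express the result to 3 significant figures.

M − M_☉ = 3.5 − 4.83 = -1.330
L/L_☉ = 10^(−0.4 (M − M_☉)) = 10^0.532 = 3.404

L/L_☉ ≈ 3.40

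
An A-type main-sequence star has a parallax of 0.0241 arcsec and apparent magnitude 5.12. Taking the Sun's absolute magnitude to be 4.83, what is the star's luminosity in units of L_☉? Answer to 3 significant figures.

L/L_☉ ≈ 13.2

d = 1/p = 1/0.0241″ = 41.49 pc
M = m − 5 log₁₀ d + 5 = 5.12 − 5·1.6180 + 5 = 2.030
M − M_☉ = 2.030 − 4.83 = -2.800
L/L_☉ = 10^(−0.4 × -2.800) = 13.18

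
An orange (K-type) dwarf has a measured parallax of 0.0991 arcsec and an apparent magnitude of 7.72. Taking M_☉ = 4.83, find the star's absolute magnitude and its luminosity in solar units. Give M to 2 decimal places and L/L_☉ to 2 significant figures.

M ≈ 7.70; L/L_☉ ≈ 0.071

d = 1/p = 1/0.0991″ = 10.09 pc
M = m − 5 log₁₀ d + 5 = 7.72 − 5·1.0039 + 5 = 7.700
M − M_☉ = 7.700 − 4.83 = 2.870
L/L_☉ = 10^(−0.4 × 2.870) = 0.07110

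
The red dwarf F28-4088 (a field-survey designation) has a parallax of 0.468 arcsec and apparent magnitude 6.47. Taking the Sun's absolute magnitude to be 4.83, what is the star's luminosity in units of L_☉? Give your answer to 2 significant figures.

d = 1/p = 1/0.468″ = 2.137 pc
M = m − 5 log₁₀ d + 5 = 6.47 − 5·0.3298 + 5 = 9.821
M − M_☉ = 9.821 − 4.83 = 4.991
L/L_☉ = 10^(−0.4 × 4.991) = 0.01008

L/L_☉ ≈ 0.010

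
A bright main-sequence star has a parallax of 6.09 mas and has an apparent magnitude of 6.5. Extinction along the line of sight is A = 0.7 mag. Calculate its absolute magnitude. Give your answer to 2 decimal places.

M ≈ -0.28

p = 6.09 mas = 6.09×10^-3″ → d = 1/p = 164.2 pc
5 log₁₀(d/10 pc) = 5 log₁₀(164.2) − 5 = 6.077
M = m − 5 log₁₀(d/10) − A = 6.5 − 6.077 − 0.7 = -0.277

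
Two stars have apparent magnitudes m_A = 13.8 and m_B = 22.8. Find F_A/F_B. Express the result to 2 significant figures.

F_A/F_B ≈ 4000

Δm = 13.8 − (22.8) = -9.0
Flux ratio = 10^(−0.4 Δm) = 10^(−0.4 × -9.0) = 10^3.600 = 3981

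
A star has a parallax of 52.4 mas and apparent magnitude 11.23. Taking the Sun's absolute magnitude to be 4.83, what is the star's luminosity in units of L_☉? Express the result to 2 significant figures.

L/L_☉ ≈ 0.010

d = 1/p = 1000/52.4 mas = 19.08 pc
M = m − 5 log₁₀ d + 5 = 11.23 − 5·1.2807 + 5 = 9.827
M − M_☉ = 9.827 − 4.83 = 4.997
L/L_☉ = 10^(−0.4 × 4.997) = 0.01003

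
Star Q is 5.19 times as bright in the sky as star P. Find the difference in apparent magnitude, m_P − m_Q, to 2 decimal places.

Pogson: Δm = −2.5 log₁₀(ratio) = −2.5 log₁₀(5.19) = −2.5 × 0.7152 = -1.788
Star Q is brighter so has the smaller magnitude: m_P − m_Q is positive.

m_P − m_Q ≈ 1.79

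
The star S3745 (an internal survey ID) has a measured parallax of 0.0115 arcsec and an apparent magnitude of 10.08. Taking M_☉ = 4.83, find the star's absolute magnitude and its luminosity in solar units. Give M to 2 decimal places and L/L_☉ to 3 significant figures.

d = 1/p = 1/0.0115″ = 86.96 pc
M = m − 5 log₁₀ d + 5 = 10.08 − 5·1.9393 + 5 = 5.383
M − M_☉ = 5.383 − 4.83 = 0.553
L/L_☉ = 10^(−0.4 × 0.553) = 0.6006

M ≈ 5.38; L/L_☉ ≈ 0.601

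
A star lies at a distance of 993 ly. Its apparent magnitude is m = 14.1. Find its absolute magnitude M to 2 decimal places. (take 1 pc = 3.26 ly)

M ≈ 6.68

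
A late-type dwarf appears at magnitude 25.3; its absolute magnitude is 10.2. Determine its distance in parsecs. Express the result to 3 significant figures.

d ≈ 10500 pc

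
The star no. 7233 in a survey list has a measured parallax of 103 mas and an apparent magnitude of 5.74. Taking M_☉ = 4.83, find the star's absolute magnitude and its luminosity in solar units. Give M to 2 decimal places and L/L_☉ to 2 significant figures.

M ≈ 5.80; L/L_☉ ≈ 0.41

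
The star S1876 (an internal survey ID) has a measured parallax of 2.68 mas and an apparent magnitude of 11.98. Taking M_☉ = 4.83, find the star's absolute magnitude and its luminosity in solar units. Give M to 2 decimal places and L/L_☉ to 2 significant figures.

M ≈ 4.12; L/L_☉ ≈ 1.9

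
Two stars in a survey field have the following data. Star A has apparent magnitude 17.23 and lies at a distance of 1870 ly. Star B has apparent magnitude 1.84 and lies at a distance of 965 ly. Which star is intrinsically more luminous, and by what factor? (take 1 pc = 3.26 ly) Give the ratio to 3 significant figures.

Star A: d = 1870 ly / 3.26 = 573.6 pc
Star A: M = m − 5 log₁₀ d + 5 = 17.23 − 5·2.7586 + 5 = 8.437
Star B: d = 965 ly / 3.26 = 296.0 pc
Star B: M = m − 5 log₁₀ d + 5 = 1.84 − 5·2.4713 + 5 = -5.517
ΔM = M_A − M_B = 8.437 − (-5.517) = 13.953; smaller M is more luminous → Star B.
L ratio = 10^(0.4 |ΔM|) = 10^5.581 = 381400

Star B is more luminous, by a factor of 381000.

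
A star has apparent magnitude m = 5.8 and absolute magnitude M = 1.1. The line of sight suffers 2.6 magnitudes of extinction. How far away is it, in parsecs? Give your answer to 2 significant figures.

m − M = 5 log₁₀(d/10 pc) + A  ⇒  5.8 − (1.1) − 2.6 = 5 log₁₀(d/10)
2.100 = 5 log₁₀(d/10)
log₁₀ d = (m − M − A)/5 + 1 = 1.4200
d = 10^1.4200 = 26.30 pc

d ≈ 26 pc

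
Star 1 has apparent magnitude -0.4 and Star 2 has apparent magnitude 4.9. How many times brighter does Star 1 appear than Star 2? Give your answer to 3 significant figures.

132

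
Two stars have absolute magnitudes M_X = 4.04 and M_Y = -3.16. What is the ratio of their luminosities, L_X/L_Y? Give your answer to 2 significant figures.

ΔM = M_X − M_Y = 7.20
L_X/L_Y = 10^(−0.4 ΔM) = 10^-2.880 = 1.318×10^-3

L_X/L_Y ≈ 1.3×10^-3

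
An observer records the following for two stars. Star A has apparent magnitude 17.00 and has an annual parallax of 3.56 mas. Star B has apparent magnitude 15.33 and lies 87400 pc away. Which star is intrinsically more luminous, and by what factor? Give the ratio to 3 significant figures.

Star B is more luminous, by a factor of 451000.

Star A: p = 3.56 mas = 3.56×10^-3″ → d = 1/p = 280.9 pc
Star A: M = m − 5 log₁₀ d + 5 = 17.00 − 5·2.4486 + 5 = 9.757
Star B: M = m − 5 log₁₀ d + 5 = 15.33 − 5·4.9415 + 5 = -4.378
ΔM = M_A − M_B = 9.757 − (-4.378) = 14.135; smaller M is more luminous → Star B.
L ratio = 10^(0.4 |ΔM|) = 10^5.654 = 450700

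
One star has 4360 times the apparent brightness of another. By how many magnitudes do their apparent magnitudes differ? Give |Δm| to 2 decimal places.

|Δm| ≈ 9.10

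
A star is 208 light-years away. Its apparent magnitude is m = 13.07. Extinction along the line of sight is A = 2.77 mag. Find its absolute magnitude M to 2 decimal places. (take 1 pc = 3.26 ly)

M ≈ 6.28

d = 208 ly / 3.26 = 63.80 pc
5 log₁₀(d/10 pc) = 5 log₁₀(63.80) − 5 = 4.024
M = m − 5 log₁₀(d/10) − A = 13.07 − 4.024 − 2.77 = 6.276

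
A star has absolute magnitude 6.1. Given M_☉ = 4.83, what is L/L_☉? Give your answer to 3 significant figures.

L/L_☉ ≈ 0.310

M − M_☉ = 6.1 − 4.83 = 1.270
L/L_☉ = 10^(−0.4 (M − M_☉)) = 10^-0.508 = 0.3105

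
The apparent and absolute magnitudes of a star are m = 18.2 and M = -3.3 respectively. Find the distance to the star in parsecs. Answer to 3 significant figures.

d ≈ 200000 pc

Distance modulus: m − M = 18.2 − (-3.3) = 21.500
m − M = 5 log₁₀ d − 5
log₁₀ d = (m − M)/5 + 1 = 5.3000
d = 10^5.3000 = 199500 pc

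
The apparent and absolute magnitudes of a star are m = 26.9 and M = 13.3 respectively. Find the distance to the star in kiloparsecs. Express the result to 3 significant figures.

Distance modulus: m − M = 26.9 − (13.3) = 13.600
m − M = 5 log₁₀ d − 5
log₁₀ d = (m − M)/5 + 1 = 3.7200
d = 10^3.7200 = 5248 pc
= 5.248 kpc

d ≈ 5.25 kpc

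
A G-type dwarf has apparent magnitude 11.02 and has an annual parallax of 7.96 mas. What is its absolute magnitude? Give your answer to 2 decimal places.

M ≈ 5.52

p = 7.96 mas = 7.96×10^-3″ → d = 1/p = 125.6 pc
5 log₁₀(d/10 pc) = 5 log₁₀(125.6) − 5 = 5.495
M = m − 5 log₁₀(d/10) = 11.02 − 5.495 = 5.525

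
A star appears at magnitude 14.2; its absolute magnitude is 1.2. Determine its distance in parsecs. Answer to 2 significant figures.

d ≈ 4000 pc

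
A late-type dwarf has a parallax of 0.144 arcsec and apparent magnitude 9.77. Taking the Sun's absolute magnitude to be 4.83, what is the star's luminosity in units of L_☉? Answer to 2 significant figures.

L/L_☉ ≈ 5.1×10^-3

d = 1/p = 1/0.144″ = 6.944 pc
M = m − 5 log₁₀ d + 5 = 9.77 − 5·0.8416 + 5 = 10.562
M − M_☉ = 10.562 − 4.83 = 5.732
L/L_☉ = 10^(−0.4 × 5.732) = 5.097×10^-3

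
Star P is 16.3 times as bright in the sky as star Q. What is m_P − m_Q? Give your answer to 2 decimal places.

m_P − m_Q ≈ -3.03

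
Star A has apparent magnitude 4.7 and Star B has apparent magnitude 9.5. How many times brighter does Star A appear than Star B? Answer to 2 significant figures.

Δm = 4.7 − (9.5) = -4.8
Flux ratio = 10^(−0.4 Δm) = 10^(−0.4 × -4.8) = 10^1.920 = 83.18

83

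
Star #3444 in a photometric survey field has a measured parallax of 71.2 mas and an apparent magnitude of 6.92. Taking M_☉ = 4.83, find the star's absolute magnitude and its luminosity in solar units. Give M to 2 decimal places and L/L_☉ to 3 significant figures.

d = 1/p = 1000/71.2 mas = 14.04 pc
M = m − 5 log₁₀ d + 5 = 6.92 − 5·1.1475 + 5 = 6.182
M − M_☉ = 6.182 − 4.83 = 1.352
L/L_☉ = 10^(−0.4 × 1.352) = 0.2878

M ≈ 6.18; L/L_☉ ≈ 0.288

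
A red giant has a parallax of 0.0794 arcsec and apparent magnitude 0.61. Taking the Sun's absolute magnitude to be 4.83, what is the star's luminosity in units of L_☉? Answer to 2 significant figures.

L/L_☉ ≈ 77

d = 1/p = 1/0.0794″ = 12.59 pc
M = m − 5 log₁₀ d + 5 = 0.61 − 5·1.1002 + 5 = 0.109
M − M_☉ = 0.109 − 4.83 = -4.721
L/L_☉ = 10^(−0.4 × -4.721) = 77.33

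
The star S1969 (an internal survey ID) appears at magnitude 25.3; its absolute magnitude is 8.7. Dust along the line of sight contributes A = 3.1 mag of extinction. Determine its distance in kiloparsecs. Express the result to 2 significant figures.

m − M = 5 log₁₀(d/10 pc) + A  ⇒  25.3 − (8.7) − 3.1 = 5 log₁₀(d/10)
13.500 = 5 log₁₀(d/10)
log₁₀ d = (m − M − A)/5 + 1 = 3.7000
d = 10^3.7000 = 5012 pc
= 5.012 kpc

d ≈ 5.0 kpc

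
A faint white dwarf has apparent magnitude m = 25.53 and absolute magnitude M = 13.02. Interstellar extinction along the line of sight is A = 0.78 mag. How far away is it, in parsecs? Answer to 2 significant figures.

d ≈ 2200 pc

m − M = 5 log₁₀(d/10 pc) + A  ⇒  25.53 − (13.02) − 0.78 = 5 log₁₀(d/10)
11.730 = 5 log₁₀(d/10)
log₁₀ d = (m − M − A)/5 + 1 = 3.3460
d = 10^3.3460 = 2218 pc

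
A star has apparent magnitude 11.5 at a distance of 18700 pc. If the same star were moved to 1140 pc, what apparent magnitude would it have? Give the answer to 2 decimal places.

m ≈ 5.43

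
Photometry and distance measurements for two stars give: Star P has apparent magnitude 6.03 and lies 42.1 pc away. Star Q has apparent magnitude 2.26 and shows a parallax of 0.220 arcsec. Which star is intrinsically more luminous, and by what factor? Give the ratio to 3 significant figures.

Star P is more luminous, by a factor of 2.66.

Star P: M = m − 5 log₁₀ d + 5 = 6.03 − 5·1.6243 + 5 = 2.909
Star Q: d = 1/p = 1/0.220″ = 4.545 pc
Star Q: M = m − 5 log₁₀ d + 5 = 2.26 − 5·0.6576 + 5 = 3.972
ΔM = M_P − M_Q = 2.909 − (3.972) = -1.064; smaller M is more luminous → Star P.
L ratio = 10^(0.4 |ΔM|) = 10^0.425 = 2.663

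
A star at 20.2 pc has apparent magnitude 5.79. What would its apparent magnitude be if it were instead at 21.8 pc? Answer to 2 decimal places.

Flux ∝ 1/d², so Δm = 5 log₁₀(d₂/d₁) = 5 log₁₀(21.8/20.2) = 0.166
m₂ = m₁ + Δm = 5.79 + (0.166) = 5.956

m ≈ 5.96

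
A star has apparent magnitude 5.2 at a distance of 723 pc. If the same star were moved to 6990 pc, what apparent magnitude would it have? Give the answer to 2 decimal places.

Flux ∝ 1/d², so Δm = 5 log₁₀(d₂/d₁) = 5 log₁₀(6990/723) = 4.927
m₂ = m₁ + Δm = 5.2 + (4.927) = 10.127

m ≈ 10.13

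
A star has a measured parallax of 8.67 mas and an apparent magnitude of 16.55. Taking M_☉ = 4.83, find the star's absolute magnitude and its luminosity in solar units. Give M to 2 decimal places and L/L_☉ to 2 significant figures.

M ≈ 11.24; L/L_☉ ≈ 2.7×10^-3

d = 1/p = 1000/8.67 mas = 115.3 pc
M = m − 5 log₁₀ d + 5 = 16.55 − 5·2.0620 + 5 = 11.240
M − M_☉ = 11.240 − 4.83 = 6.410
L/L_☉ = 10^(−0.4 × 6.410) = 2.729×10^-3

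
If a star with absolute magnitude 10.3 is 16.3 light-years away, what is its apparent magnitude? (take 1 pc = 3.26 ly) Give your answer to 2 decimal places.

d = 16.3 ly / 3.26 = 5.000 pc
m = M + 5 log₁₀ d − 5 = 10.3 + 5·0.6990 − 5 = 8.795

m ≈ 8.79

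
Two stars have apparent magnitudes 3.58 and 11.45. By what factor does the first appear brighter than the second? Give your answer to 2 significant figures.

1400

Magnitude difference = -7.87
Flux ratio = 10^(−0.4 Δm) = 10^(−0.4 × -7.87) = 10^3.148 = 1406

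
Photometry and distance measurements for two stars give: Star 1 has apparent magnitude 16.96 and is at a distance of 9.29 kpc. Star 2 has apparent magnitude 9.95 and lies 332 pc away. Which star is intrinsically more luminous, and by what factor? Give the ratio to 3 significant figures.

Star 1 is more luminous, by a factor of 1.23.

Star 1: d = 9.29 kpc = 9290 pc
Star 1: M = m − 5 log₁₀ d + 5 = 16.96 − 5·3.9680 + 5 = 2.120
Star 2: M = m − 5 log₁₀ d + 5 = 9.95 − 5·2.5211 + 5 = 2.344
ΔM = M_1 − M_2 = 2.120 − (2.344) = -0.224; smaller M is more luminous → Star 1.
L ratio = 10^(0.4 |ΔM|) = 10^0.090 = 1.230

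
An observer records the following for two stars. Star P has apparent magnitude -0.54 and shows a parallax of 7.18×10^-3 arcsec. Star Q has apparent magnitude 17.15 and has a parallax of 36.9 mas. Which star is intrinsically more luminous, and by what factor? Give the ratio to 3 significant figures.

Star P is more luminous, by a factor of 3.15×10^8.

Star P: d = 1/p = 1/7.18×10^-3″ = 139.3 pc
Star P: M = m − 5 log₁₀ d + 5 = -0.54 − 5·2.1439 + 5 = -6.259
Star Q: p = 36.9 mas = 0.0369″ → d = 1/p = 27.10 pc
Star Q: M = m − 5 log₁₀ d + 5 = 17.15 − 5·1.4330 + 5 = 14.985
ΔM = M_P − M_Q = -6.259 − (14.985) = -21.245; smaller M is more luminous → Star P.
L ratio = 10^(0.4 |ΔM|) = 10^8.498 = 3.146×10^8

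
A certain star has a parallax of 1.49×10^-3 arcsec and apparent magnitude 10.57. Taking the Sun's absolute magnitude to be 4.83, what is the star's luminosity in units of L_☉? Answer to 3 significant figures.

d = 1/p = 1/1.49×10^-3″ = 671.1 pc
M = m − 5 log₁₀ d + 5 = 10.57 − 5·2.8268 + 5 = 1.436
M − M_☉ = 1.436 − 4.83 = -3.394
L/L_☉ = 10^(−0.4 × -3.394) = 22.78

L/L_☉ ≈ 22.8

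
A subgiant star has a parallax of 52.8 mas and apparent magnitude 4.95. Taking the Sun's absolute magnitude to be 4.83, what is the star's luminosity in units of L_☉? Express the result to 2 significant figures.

d = 1/p = 1000/52.8 mas = 18.94 pc
M = m − 5 log₁₀ d + 5 = 4.95 − 5·1.2774 + 5 = 3.563
M − M_☉ = 3.563 − 4.83 = -1.267
L/L_☉ = 10^(−0.4 × -1.267) = 3.212

L/L_☉ ≈ 3.2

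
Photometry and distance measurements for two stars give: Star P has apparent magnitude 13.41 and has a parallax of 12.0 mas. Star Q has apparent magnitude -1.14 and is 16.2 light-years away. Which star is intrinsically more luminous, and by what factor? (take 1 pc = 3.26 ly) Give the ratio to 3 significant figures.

Star Q is more luminous, by a factor of 2350.

Star P: p = 12.0 mas = 0.0120″ → d = 1/p = 83.33 pc
Star P: M = m − 5 log₁₀ d + 5 = 13.41 − 5·1.9208 + 5 = 8.806
Star Q: d = 16.2 ly / 3.26 = 4.969 pc
Star Q: M = m − 5 log₁₀ d + 5 = -1.14 − 5·0.6963 + 5 = 0.379
ΔM = M_P − M_Q = 8.806 − (0.379) = 8.427; smaller M is more luminous → Star Q.
L ratio = 10^(0.4 |ΔM|) = 10^3.371 = 2349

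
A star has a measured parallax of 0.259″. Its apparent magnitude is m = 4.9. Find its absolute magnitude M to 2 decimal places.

d = 1/p = 1/0.259″ = 3.861 pc
5 log₁₀(d/10 pc) = 5 log₁₀(3.861) − 5 = -2.066
M = m − 5 log₁₀(d/10) = 4.9 + 2.066 = 6.966

M ≈ 6.97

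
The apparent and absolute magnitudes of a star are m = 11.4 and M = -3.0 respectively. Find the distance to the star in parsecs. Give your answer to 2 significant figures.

μ = m − M = 14.400
m − M = 5 log₁₀ d − 5
log₁₀ d = (m − M)/5 + 1 = 3.8800
d = 10^3.8800 = 7586 pc

d ≈ 7600 pc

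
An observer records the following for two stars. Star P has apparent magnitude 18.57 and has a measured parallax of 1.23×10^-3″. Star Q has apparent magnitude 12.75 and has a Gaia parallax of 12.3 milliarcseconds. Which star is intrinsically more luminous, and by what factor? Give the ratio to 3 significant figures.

Star Q is more luminous, by a factor of 2.13.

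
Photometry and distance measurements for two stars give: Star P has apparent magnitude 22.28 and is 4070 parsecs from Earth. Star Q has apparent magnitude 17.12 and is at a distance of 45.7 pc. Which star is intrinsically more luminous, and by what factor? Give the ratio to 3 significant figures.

Star P: M = m − 5 log₁₀ d + 5 = 22.28 − 5·3.6096 + 5 = 9.232
Star Q: M = m − 5 log₁₀ d + 5 = 17.12 − 5·1.6599 + 5 = 13.820
ΔM = M_P − M_Q = 9.232 − (13.820) = -4.588; smaller M is more luminous → Star P.
L ratio = 10^(0.4 |ΔM|) = 10^1.835 = 68.45

Star P is more luminous, by a factor of 68.4.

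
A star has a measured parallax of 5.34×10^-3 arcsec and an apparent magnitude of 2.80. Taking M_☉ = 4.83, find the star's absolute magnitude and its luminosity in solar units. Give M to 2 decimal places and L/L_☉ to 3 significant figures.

d = 1/p = 1/5.34×10^-3″ = 187.3 pc
M = m − 5 log₁₀ d + 5 = 2.80 − 5·2.2725 + 5 = -3.562
M − M_☉ = -3.562 − 4.83 = -8.392
L/L_☉ = 10^(−0.4 × -8.392) = 2275

M ≈ -3.56; L/L_☉ ≈ 2270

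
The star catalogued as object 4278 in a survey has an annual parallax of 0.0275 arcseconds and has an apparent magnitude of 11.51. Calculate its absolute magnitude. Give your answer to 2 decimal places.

d = 1/p = 1/0.0275″ = 36.36 pc
5 log₁₀(d/10 pc) = 5 log₁₀(36.36) − 5 = 2.803
M = m − 5 log₁₀(d/10) = 11.51 − 2.803 = 8.707

M ≈ 8.71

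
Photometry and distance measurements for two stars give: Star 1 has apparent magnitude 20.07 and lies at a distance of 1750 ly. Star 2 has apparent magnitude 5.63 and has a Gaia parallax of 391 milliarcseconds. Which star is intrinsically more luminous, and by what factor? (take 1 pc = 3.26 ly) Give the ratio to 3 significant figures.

Star 1: d = 1750 ly / 3.26 = 536.8 pc
Star 1: M = m − 5 log₁₀ d + 5 = 20.07 − 5·2.7298 + 5 = 11.421
Star 2: p = 391 mas = 0.391″ → d = 1/p = 2.558 pc
Star 2: M = m − 5 log₁₀ d + 5 = 5.63 − 5·0.4078 + 5 = 8.591
ΔM = M_1 − M_2 = 11.421 − (8.591) = 2.830; smaller M is more luminous → Star 2.
L ratio = 10^(0.4 |ΔM|) = 10^1.132 = 13.55

Star 2 is more luminous, by a factor of 13.6.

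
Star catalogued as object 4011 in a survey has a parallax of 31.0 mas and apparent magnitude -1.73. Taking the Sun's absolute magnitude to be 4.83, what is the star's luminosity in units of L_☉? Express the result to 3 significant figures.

d = 1/p = 1000/31.0 mas = 32.26 pc
M = m − 5 log₁₀ d + 5 = -1.73 − 5·1.5086 + 5 = -4.273
M − M_☉ = -4.273 − 4.83 = -9.103
L/L_☉ = 10^(−0.4 × -9.103) = 4378

L/L_☉ ≈ 4380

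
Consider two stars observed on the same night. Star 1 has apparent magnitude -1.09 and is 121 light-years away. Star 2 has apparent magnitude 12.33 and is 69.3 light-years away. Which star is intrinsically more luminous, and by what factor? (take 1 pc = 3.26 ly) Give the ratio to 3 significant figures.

Star 1: d = 121 ly / 3.26 = 37.12 pc
Star 1: M = m − 5 log₁₀ d + 5 = -1.09 − 5·1.5696 + 5 = -3.938
Star 2: d = 69.3 ly / 3.26 = 21.26 pc
Star 2: M = m − 5 log₁₀ d + 5 = 12.33 − 5·1.3275 + 5 = 10.692
ΔM = M_1 − M_2 = -3.938 − (10.692) = -14.630; smaller M is more luminous → Star 1.
L ratio = 10^(0.4 |ΔM|) = 10^5.852 = 711400

Star 1 is more luminous, by a factor of 711000.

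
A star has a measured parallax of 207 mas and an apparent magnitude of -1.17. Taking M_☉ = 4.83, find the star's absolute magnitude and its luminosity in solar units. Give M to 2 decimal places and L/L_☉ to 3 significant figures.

M ≈ 0.41; L/L_☉ ≈ 58.6

d = 1/p = 1000/207 mas = 4.831 pc
M = m − 5 log₁₀ d + 5 = -1.17 − 5·0.6840 + 5 = 0.410
M − M_☉ = 0.410 − 4.83 = -4.420
L/L_☉ = 10^(−0.4 × -4.420) = 58.62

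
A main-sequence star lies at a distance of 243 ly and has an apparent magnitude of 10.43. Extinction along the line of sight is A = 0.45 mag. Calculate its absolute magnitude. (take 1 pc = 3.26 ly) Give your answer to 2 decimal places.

d = 243 ly / 3.26 = 74.54 pc
5 log₁₀(d/10 pc) = 5 log₁₀(74.54) − 5 = 4.362
M = m − 5 log₁₀(d/10) − A = 10.43 − 4.362 − 0.45 = 5.618

M ≈ 5.62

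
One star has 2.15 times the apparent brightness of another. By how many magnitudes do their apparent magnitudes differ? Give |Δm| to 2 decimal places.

Pogson: Δm = −2.5 log₁₀(ratio) = −2.5 log₁₀(2.15) = −2.5 × 0.3324 = -0.831

|Δm| ≈ 0.83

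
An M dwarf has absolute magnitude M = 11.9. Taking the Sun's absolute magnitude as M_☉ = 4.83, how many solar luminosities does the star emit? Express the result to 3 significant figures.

L/L_☉ ≈ 1.49×10^-3

M − M_☉ = 11.9 − 4.83 = 7.070
L/L_☉ = 10^(−0.4 (M − M_☉)) = 10^-2.828 = 1.486×10^-3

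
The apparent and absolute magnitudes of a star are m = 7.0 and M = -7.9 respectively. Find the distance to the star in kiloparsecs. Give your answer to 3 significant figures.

d ≈ 9.55 kpc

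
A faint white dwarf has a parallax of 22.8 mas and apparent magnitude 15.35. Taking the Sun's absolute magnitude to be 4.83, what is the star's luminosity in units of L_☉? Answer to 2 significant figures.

L/L_☉ ≈ 1.2×10^-3

d = 1/p = 1000/22.8 mas = 43.86 pc
M = m − 5 log₁₀ d + 5 = 15.35 − 5·1.6421 + 5 = 12.140
M − M_☉ = 12.140 − 4.83 = 7.310
L/L_☉ = 10^(−0.4 × 7.310) = 1.192×10^-3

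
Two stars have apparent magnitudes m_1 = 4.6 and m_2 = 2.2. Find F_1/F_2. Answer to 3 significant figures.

F_1/F_2 ≈ 0.110

Δm = 4.6 − (2.2) = 2.4
Flux ratio = 10^(−0.4 Δm) = 10^(−0.4 × 2.4) = 10^-0.960 = 0.1096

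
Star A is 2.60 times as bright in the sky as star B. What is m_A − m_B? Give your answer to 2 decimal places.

Pogson: Δm = −2.5 log₁₀(ratio) = −2.5 log₁₀(2.60) = −2.5 × 0.4150 = -1.037
Star A is brighter, so it has the smaller magnitude: the difference is negative.

m_A − m_B ≈ -1.04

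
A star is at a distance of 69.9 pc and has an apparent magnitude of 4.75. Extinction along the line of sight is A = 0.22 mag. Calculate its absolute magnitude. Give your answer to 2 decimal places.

5 log₁₀(d/10 pc) = 5 log₁₀(69.90) − 5 = 4.222
M = m − 5 log₁₀(d/10) − A = 4.75 − 4.222 − 0.22 = 0.308

M ≈ 0.31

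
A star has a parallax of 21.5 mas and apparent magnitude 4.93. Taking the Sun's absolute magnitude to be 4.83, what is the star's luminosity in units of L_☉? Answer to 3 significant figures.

L/L_☉ ≈ 19.7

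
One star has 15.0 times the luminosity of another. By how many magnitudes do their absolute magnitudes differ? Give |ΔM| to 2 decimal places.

|ΔM| ≈ 2.94

Pogson: ΔM = −2.5 log₁₀(ratio) = −2.5 log₁₀(15.0) = −2.5 × 1.1761 = -2.940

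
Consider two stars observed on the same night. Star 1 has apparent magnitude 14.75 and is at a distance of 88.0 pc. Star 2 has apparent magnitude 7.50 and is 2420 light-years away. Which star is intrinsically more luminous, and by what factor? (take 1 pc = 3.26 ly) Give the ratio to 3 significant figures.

Star 2 is more luminous, by a factor of 56500.

Star 1: M = m − 5 log₁₀ d + 5 = 14.75 − 5·1.9445 + 5 = 10.028
Star 2: d = 2420 ly / 3.26 = 742.3 pc
Star 2: M = m − 5 log₁₀ d + 5 = 7.50 − 5·2.8706 + 5 = -1.853
ΔM = M_1 − M_2 = 10.028 − (-1.853) = 11.881; smaller M is more luminous → Star 2.
L ratio = 10^(0.4 |ΔM|) = 10^4.752 = 56520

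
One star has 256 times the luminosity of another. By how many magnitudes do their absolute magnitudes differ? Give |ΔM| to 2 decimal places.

Pogson: ΔM = −2.5 log₁₀(ratio) = −2.5 log₁₀(256) = −2.5 × 2.4082 = -6.021

|ΔM| ≈ 6.02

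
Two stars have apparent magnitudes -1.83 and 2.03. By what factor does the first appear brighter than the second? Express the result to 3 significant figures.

Magnitude difference = -3.86
Flux ratio = 10^(−0.4 Δm) = 10^(−0.4 × -3.86) = 10^1.544 = 34.99

35.0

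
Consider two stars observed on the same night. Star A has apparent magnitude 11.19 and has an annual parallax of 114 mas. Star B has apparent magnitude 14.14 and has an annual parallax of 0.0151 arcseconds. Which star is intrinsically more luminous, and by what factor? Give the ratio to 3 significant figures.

Star B is more luminous, by a factor of 3.77.

Star A: p = 114 mas = 0.114″ → d = 1/p = 8.772 pc
Star A: M = m − 5 log₁₀ d + 5 = 11.19 − 5·0.9431 + 5 = 11.475
Star B: d = 1/p = 1/0.0151″ = 66.23 pc
Star B: M = m − 5 log₁₀ d + 5 = 14.14 − 5·1.8210 + 5 = 10.035
ΔM = M_A − M_B = 11.475 − (10.035) = 1.440; smaller M is more luminous → Star B.
L ratio = 10^(0.4 |ΔM|) = 10^0.576 = 3.766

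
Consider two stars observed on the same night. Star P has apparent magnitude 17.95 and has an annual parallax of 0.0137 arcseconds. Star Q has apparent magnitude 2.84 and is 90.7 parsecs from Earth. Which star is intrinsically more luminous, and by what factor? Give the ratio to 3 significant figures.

Star P: d = 1/p = 1/0.0137″ = 72.99 pc
Star P: M = m − 5 log₁₀ d + 5 = 17.95 − 5·1.8633 + 5 = 13.634
Star Q: M = m − 5 log₁₀ d + 5 = 2.84 − 5·1.9576 + 5 = -1.948
ΔM = M_P − M_Q = 13.634 − (-1.948) = 15.582; smaller M is more luminous → Star Q.
L ratio = 10^(0.4 |ΔM|) = 10^6.233 = 1.709×10^6

Star Q is more luminous, by a factor of 1.71×10^6.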